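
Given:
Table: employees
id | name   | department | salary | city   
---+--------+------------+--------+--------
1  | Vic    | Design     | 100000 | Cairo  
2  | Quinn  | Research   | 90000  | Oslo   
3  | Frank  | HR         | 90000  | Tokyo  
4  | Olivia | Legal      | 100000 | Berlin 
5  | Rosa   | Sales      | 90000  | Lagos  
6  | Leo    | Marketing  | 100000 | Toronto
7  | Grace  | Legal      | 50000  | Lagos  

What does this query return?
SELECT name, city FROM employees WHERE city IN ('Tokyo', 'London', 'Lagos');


Filtering: city IN ('Tokyo', 'London', 'Lagos')
Matching: 3 rows

3 rows:
Frank, Tokyo
Rosa, Lagos
Grace, Lagos


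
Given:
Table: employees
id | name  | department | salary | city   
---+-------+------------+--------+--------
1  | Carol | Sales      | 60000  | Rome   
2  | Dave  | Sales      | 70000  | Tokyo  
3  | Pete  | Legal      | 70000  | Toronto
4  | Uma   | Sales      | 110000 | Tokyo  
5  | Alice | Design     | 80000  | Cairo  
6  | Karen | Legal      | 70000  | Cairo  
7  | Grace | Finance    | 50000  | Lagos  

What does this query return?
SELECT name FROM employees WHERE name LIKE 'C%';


LIKE 'C%' matches names starting with 'C'
Matching: 1

1 rows:
Carol


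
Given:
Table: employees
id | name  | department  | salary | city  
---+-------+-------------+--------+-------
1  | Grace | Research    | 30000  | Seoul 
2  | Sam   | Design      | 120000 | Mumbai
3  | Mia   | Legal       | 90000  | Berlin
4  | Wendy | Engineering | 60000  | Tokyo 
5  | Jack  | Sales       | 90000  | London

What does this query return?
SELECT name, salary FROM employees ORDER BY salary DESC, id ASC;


Sorting by salary DESC, then id ASC for ties

5 rows:
Sam, 120000
Mia, 90000
Jack, 90000
Wendy, 60000
Grace, 30000


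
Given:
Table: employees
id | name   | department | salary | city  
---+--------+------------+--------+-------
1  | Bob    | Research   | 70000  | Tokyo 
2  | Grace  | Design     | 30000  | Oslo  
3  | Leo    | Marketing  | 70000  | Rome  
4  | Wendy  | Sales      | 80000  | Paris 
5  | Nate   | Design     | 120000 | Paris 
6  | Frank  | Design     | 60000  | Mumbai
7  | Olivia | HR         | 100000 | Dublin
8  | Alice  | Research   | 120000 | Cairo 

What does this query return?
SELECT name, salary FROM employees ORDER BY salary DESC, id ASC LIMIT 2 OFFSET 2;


Sort by salary DESC (id ASC tiebreak), then skip 2 and take 2
Rows 3 through 4

2 rows:
Olivia, 100000
Wendy, 80000


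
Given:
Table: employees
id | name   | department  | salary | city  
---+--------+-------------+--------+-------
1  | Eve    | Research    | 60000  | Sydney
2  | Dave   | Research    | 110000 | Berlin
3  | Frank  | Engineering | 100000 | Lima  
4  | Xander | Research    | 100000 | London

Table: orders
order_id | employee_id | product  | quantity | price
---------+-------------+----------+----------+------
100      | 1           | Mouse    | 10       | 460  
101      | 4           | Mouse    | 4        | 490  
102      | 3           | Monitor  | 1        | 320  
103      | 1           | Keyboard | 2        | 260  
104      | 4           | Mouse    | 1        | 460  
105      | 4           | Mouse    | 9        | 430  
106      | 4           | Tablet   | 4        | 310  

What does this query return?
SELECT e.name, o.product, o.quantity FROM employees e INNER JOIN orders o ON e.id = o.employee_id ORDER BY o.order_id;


Joining employees.id = orders.employee_id:
  employee Eve (id=1) -> order Mouse
  employee Xander (id=4) -> order Mouse
  employee Frank (id=3) -> order Monitor
  employee Eve (id=1) -> order Keyboard
  employee Xander (id=4) -> order Mouse
  employee Xander (id=4) -> order Mouse
  employee Xander (id=4) -> order Tablet


7 rows:
Eve, Mouse, 10
Xander, Mouse, 4
Frank, Monitor, 1
Eve, Keyboard, 2
Xander, Mouse, 1
Xander, Mouse, 9
Xander, Tablet, 4


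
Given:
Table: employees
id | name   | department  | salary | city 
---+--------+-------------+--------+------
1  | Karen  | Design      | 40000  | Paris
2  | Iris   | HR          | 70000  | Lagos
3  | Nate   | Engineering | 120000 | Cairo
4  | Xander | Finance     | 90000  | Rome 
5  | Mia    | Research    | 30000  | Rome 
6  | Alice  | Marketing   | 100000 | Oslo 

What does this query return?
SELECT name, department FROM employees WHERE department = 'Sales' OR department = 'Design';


Filtering: department = 'Sales' OR 'Design'
Matching: 1 rows

1 rows:
Karen, Design


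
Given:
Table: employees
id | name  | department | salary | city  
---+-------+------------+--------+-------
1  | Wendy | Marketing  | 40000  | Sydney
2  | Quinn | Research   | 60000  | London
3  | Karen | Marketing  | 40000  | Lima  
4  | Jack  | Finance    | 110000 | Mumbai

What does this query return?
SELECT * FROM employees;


SELECT * returns all 4 rows with all columns

4 rows:
1, Wendy, Marketing, 40000, Sydney
2, Quinn, Research, 60000, London
3, Karen, Marketing, 40000, Lima
4, Jack, Finance, 110000, Mumbai


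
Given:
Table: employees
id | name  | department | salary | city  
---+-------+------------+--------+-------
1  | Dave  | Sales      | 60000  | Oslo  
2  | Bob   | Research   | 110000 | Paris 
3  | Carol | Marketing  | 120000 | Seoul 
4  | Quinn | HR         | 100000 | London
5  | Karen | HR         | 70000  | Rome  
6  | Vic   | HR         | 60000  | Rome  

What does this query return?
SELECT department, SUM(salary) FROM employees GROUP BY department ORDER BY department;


Summing salary within each department:
  HR: 100000 + 70000 + 60000 = 230000
  Marketing: 120000 = 120000
  Research: 110000 = 110000
  Sales: 60000 = 60000


4 groups:
HR, 230000
Marketing, 120000
Research, 110000
Sales, 60000


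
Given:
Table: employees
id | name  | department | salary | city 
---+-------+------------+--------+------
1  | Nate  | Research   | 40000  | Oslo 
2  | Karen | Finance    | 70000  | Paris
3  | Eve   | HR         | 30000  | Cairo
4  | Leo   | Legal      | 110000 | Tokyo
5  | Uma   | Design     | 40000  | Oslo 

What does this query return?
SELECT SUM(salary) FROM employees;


SUM(salary) = 40000 + 70000 + 30000 + 110000 + 40000 = 290000

290000


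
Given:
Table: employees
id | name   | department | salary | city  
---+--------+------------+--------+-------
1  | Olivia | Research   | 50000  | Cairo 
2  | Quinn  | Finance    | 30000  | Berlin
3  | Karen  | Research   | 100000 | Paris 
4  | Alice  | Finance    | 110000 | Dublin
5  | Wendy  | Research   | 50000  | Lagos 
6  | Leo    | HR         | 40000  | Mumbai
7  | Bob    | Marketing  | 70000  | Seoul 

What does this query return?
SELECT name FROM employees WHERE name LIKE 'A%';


LIKE 'A%' matches names starting with 'A'
Matching: 1

1 rows:
Alice


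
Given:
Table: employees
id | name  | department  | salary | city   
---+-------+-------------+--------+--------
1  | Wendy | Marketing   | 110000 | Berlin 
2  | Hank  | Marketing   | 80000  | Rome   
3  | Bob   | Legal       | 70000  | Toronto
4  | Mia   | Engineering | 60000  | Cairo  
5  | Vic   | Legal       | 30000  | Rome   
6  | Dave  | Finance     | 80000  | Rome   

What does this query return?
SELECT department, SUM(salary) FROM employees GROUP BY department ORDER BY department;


Summing salary within each department:
  Engineering: 60000 = 60000
  Finance: 80000 = 80000
  Legal: 70000 + 30000 = 100000
  Marketing: 110000 + 80000 = 190000


4 groups:
Engineering, 60000
Finance, 80000
Legal, 100000
Marketing, 190000


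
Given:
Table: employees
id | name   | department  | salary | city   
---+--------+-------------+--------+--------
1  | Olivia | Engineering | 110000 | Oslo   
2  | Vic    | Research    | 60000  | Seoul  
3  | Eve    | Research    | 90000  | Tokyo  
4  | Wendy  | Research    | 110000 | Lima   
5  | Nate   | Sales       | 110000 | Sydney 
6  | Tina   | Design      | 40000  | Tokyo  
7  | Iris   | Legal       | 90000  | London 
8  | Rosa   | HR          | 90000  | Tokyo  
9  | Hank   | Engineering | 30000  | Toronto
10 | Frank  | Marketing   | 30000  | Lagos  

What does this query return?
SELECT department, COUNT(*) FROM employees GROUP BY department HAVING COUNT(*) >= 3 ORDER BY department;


Groups with count >= 3:
  Research: 3 -> PASS
  Design: 1 -> filtered out
  Engineering: 2 -> filtered out
  HR: 1 -> filtered out
  Legal: 1 -> filtered out
  Marketing: 1 -> filtered out
  Sales: 1 -> filtered out


1 groups:
Research, 3


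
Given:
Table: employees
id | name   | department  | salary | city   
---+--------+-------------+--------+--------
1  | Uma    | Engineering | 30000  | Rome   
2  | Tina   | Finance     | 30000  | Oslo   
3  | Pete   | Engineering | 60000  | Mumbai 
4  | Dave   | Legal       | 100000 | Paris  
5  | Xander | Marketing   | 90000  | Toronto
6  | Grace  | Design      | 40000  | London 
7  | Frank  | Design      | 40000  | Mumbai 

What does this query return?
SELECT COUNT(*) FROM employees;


COUNT(*) counts all rows

7


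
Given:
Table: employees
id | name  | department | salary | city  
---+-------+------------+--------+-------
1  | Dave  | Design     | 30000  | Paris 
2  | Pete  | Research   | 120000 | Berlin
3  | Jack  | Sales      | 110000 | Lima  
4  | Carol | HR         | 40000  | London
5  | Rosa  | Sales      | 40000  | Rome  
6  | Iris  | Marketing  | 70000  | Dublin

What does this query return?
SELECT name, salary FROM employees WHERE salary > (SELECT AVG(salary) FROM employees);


Subquery: AVG(salary) = 68333.33
Filtering: salary > 68333.33
  Pete (120000) -> MATCH
  Jack (110000) -> MATCH
  Iris (70000) -> MATCH


3 rows:
Pete, 120000
Jack, 110000
Iris, 70000


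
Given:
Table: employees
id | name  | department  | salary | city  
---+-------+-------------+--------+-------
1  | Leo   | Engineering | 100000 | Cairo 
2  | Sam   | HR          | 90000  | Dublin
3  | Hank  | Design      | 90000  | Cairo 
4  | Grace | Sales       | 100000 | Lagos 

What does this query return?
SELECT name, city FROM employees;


Projecting columns: name, city

4 rows:
Leo, Cairo
Sam, Dublin
Hank, Cairo
Grace, Lagos


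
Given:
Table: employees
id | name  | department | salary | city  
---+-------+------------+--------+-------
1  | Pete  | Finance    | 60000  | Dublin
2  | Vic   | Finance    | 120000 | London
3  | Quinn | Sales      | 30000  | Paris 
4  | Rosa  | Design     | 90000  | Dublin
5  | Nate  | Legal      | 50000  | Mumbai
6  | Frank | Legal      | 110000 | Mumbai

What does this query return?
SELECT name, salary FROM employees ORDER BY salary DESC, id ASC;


Sorting by salary DESC, then id ASC for ties

6 rows:
Vic, 120000
Frank, 110000
Rosa, 90000
Pete, 60000
Nate, 50000
Quinn, 30000


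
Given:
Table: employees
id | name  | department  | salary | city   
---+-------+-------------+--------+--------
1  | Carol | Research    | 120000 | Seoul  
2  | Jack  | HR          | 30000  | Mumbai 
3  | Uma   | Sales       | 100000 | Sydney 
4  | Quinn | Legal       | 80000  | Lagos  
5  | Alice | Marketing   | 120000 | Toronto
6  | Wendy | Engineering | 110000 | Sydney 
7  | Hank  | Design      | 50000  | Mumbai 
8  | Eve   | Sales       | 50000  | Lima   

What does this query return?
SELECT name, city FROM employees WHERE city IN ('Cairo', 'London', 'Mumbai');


Filtering: city IN ('Cairo', 'London', 'Mumbai')
Matching: 2 rows

2 rows:
Jack, Mumbai
Hank, Mumbai


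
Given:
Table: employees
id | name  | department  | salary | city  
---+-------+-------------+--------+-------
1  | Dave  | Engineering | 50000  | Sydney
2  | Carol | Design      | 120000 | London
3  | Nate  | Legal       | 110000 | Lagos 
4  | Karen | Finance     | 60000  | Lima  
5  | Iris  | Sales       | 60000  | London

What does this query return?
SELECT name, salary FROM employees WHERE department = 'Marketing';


Filtering: department = 'Marketing'
Matching rows: 0

Empty result set (0 rows)


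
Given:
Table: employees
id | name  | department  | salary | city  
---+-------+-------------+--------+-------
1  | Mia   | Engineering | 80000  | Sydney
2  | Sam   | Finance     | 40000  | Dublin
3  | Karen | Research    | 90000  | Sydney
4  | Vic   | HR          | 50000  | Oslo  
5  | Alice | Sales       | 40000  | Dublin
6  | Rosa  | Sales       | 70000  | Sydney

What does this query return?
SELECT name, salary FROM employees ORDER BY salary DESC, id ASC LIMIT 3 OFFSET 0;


Sort by salary DESC (id ASC tiebreak), then skip 0 and take 3
Rows 1 through 3

3 rows:
Karen, 90000
Mia, 80000
Rosa, 70000


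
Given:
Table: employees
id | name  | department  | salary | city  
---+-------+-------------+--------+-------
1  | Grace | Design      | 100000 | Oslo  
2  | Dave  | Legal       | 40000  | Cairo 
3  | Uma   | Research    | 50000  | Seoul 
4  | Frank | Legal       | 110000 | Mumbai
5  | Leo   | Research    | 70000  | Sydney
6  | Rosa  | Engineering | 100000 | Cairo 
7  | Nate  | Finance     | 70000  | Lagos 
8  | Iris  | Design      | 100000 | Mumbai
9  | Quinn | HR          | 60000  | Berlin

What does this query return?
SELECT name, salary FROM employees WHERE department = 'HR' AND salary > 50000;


Filtering: department = 'HR' AND salary > 50000
Matching: 1 rows

1 rows:
Quinn, 60000


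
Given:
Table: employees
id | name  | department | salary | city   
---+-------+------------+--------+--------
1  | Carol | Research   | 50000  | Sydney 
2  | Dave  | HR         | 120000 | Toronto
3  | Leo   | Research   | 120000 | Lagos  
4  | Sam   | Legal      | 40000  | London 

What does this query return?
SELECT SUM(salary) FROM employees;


SUM(salary) = 50000 + 120000 + 120000 + 40000 = 330000

330000


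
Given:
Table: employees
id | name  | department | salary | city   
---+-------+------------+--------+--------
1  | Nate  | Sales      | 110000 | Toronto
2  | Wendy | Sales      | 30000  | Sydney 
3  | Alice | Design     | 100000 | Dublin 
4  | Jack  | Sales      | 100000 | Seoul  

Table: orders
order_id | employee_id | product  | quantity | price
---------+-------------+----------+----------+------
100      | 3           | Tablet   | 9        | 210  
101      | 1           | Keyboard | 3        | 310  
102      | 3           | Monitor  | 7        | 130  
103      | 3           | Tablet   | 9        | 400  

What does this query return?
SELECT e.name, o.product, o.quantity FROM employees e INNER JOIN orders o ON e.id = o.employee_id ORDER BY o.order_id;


Joining employees.id = orders.employee_id:
  employee Alice (id=3) -> order Tablet
  employee Nate (id=1) -> order Keyboard
  employee Alice (id=3) -> order Monitor
  employee Alice (id=3) -> order Tablet


4 rows:
Alice, Tablet, 9
Nate, Keyboard, 3
Alice, Monitor, 7
Alice, Tablet, 9


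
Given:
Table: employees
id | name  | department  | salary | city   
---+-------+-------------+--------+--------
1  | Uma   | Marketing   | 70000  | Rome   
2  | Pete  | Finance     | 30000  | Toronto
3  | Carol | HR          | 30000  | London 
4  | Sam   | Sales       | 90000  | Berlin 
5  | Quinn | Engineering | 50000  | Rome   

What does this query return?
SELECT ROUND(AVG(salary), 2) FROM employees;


SUM(salary) = 270000
COUNT = 5
ROUND(AVG, 2) = ROUND(270000 / 5, 2) = 54000.0

54000.0


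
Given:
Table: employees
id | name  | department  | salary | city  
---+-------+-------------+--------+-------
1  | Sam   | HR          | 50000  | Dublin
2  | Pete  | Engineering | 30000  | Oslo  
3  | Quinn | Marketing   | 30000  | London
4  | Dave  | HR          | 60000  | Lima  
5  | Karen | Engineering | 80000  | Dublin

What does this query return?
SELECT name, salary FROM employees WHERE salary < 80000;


Filtering: salary < 80000
Matching: 4 rows

4 rows:
Sam, 50000
Pete, 30000
Quinn, 30000
Dave, 60000


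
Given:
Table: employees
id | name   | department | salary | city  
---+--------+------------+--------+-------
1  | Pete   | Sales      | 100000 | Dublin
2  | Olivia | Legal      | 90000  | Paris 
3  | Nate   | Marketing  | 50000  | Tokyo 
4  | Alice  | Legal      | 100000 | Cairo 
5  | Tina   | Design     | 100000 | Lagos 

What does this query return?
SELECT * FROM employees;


SELECT * returns all 5 rows with all columns

5 rows:
1, Pete, Sales, 100000, Dublin
2, Olivia, Legal, 90000, Paris
3, Nate, Marketing, 50000, Tokyo
4, Alice, Legal, 100000, Cairo
5, Tina, Design, 100000, Lagos


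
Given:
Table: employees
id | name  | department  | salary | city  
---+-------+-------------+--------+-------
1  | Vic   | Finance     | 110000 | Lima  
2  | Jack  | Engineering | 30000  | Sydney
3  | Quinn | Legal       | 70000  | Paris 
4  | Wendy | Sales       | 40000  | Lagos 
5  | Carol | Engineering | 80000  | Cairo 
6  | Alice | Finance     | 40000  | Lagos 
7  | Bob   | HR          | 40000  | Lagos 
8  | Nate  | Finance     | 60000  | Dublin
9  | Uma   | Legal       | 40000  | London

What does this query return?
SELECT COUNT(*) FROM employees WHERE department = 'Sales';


Counting rows where department = 'Sales'
  Wendy -> MATCH


1


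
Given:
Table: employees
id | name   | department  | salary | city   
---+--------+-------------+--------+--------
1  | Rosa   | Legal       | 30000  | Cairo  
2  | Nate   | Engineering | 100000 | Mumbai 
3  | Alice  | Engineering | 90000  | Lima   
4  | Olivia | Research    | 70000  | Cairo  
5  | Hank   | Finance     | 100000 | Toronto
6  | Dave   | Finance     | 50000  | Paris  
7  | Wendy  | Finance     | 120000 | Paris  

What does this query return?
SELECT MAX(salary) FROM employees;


Salaries: 30000, 100000, 90000, 70000, 100000, 50000, 120000
MAX = 120000

120000


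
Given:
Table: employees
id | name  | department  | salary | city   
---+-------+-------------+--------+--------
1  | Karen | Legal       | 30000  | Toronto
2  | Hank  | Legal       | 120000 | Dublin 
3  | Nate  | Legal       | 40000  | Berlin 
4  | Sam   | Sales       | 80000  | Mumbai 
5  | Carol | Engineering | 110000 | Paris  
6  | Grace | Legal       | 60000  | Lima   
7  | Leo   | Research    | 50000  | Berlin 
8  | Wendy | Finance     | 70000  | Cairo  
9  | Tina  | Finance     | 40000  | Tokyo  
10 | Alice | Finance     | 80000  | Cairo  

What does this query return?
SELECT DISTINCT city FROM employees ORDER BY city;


All 'city' values (row order): Toronto, Dublin, Berlin, Mumbai, Paris, Lima, Berlin, Cairo, Tokyo, Cairo
Removing duplicates leaves 8 unique value(s).

8 values:
Berlin
Cairo
Dublin
Lima
Mumbai
Paris
Tokyo
Toronto


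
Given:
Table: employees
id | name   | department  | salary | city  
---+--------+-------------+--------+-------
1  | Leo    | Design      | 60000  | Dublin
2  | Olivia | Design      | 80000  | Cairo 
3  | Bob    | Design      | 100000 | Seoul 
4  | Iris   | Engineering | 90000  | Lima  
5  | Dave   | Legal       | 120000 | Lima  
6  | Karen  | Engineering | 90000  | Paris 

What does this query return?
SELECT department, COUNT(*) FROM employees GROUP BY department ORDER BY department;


Assigning each row to its department group:
  Leo -> Design
  Olivia -> Design
  Bob -> Design
  Iris -> Engineering
  Dave -> Legal
  Karen -> Engineering


3 groups:
Design, 3
Engineering, 2
Legal, 1


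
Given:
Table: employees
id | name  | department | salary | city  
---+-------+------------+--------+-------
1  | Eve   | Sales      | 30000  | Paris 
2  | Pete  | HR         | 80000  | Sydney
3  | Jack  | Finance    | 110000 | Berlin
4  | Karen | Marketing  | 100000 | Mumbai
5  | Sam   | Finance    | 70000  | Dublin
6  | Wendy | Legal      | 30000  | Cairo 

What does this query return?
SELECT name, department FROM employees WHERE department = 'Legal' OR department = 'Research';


Filtering: department = 'Legal' OR 'Research'
Matching: 1 rows

1 rows:
Wendy, Legal


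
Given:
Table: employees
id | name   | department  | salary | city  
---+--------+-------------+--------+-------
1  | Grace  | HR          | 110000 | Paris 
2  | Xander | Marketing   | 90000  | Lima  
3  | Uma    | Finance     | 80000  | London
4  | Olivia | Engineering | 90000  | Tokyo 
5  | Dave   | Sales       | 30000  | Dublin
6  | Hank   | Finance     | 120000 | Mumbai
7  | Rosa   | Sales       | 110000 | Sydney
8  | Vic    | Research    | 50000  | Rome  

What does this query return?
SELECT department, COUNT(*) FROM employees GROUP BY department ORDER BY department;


Assigning each row to its department group:
  Grace -> HR
  Xander -> Marketing
  Uma -> Finance
  Olivia -> Engineering
  Dave -> Sales
  Hank -> Finance
  Rosa -> Sales
  Vic -> Research


6 groups:
Engineering, 1
Finance, 2
HR, 1
Marketing, 1
Research, 1
Sales, 2


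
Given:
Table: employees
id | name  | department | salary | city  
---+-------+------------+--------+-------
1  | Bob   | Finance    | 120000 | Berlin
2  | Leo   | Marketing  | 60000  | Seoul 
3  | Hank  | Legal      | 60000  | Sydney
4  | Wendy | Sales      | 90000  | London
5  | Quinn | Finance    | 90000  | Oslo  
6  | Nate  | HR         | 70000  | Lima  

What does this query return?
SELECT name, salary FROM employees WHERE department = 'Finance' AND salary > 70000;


Filtering: department = 'Finance' AND salary > 70000
Matching: 2 rows

2 rows:
Bob, 120000
Quinn, 90000


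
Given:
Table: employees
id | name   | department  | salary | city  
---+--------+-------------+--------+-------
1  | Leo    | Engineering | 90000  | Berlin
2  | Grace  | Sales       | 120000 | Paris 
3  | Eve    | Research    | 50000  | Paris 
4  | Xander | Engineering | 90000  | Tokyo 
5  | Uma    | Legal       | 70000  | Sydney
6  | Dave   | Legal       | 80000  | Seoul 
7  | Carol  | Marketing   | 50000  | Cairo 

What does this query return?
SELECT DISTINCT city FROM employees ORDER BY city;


All 'city' values (row order): Berlin, Paris, Paris, Tokyo, Sydney, Seoul, Cairo
Removing duplicates leaves 6 unique value(s).

6 values:
Berlin
Cairo
Paris
Seoul
Sydney
Tokyo


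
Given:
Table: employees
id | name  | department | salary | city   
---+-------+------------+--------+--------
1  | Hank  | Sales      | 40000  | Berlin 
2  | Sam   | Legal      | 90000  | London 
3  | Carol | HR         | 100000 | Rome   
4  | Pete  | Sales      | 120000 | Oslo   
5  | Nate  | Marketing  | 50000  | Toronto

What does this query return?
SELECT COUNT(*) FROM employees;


COUNT(*) counts all rows

5


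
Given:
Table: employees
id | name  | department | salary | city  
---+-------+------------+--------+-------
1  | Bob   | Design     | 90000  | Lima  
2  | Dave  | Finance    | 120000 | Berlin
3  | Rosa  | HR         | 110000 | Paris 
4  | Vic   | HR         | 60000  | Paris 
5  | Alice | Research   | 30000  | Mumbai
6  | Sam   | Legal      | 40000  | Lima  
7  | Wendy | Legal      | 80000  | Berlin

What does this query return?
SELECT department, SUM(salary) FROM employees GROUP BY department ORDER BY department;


Summing salary within each department:
  Design: 90000 = 90000
  Finance: 120000 = 120000
  HR: 110000 + 60000 = 170000
  Legal: 40000 + 80000 = 120000
  Research: 30000 = 30000


5 groups:
Design, 90000
Finance, 120000
HR, 170000
Legal, 120000
Research, 30000


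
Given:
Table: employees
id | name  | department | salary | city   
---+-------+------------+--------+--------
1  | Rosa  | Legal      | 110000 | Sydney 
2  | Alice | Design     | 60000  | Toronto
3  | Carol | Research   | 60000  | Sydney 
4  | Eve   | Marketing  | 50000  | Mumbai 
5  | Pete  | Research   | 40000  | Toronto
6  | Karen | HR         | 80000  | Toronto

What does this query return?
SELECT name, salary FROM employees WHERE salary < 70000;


Filtering: salary < 70000
Matching: 4 rows

4 rows:
Alice, 60000
Carol, 60000
Eve, 50000
Pete, 40000


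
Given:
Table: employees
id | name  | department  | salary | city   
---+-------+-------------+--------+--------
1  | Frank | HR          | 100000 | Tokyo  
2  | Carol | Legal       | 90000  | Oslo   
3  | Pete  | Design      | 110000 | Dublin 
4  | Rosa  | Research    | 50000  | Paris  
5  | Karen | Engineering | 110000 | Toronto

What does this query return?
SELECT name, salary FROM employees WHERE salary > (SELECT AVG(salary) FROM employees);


Subquery: AVG(salary) = 92000.0
Filtering: salary > 92000.0
  Frank (100000) -> MATCH
  Pete (110000) -> MATCH
  Karen (110000) -> MATCH


3 rows:
Frank, 100000
Pete, 110000
Karen, 110000


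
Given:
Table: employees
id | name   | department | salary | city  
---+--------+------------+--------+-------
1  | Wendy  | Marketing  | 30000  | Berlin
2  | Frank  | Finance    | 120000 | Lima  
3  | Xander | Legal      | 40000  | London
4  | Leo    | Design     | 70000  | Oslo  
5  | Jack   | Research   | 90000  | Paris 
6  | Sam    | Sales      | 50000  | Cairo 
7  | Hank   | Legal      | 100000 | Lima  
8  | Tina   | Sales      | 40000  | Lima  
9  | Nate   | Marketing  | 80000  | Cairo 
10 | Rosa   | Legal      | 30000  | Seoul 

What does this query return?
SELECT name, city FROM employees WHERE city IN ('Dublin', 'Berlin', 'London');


Filtering: city IN ('Dublin', 'Berlin', 'London')
Matching: 2 rows

2 rows:
Wendy, Berlin
Xander, London


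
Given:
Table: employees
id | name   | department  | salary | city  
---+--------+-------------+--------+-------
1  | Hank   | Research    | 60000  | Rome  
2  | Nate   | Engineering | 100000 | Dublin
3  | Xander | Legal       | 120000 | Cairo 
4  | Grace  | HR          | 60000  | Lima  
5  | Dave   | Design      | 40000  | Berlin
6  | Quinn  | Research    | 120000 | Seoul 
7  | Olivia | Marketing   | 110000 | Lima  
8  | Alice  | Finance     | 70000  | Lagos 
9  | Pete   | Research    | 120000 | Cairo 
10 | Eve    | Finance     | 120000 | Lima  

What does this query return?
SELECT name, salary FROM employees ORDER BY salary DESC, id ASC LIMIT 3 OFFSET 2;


Sort by salary DESC (id ASC tiebreak), then skip 2 and take 3
Rows 3 through 5

3 rows:
Pete, 120000
Eve, 120000
Olivia, 110000


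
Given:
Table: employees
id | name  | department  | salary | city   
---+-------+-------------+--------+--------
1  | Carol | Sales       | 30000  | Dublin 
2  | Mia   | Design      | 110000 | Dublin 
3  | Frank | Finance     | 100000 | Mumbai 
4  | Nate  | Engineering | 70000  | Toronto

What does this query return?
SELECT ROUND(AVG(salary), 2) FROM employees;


SUM(salary) = 310000
COUNT = 4
ROUND(AVG, 2) = ROUND(310000 / 4, 2) = 77500.0

77500.0


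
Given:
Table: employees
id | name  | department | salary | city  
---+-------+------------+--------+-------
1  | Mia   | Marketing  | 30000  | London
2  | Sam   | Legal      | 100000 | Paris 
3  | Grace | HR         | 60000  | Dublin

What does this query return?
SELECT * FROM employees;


SELECT * returns all 3 rows with all columns

3 rows:
1, Mia, Marketing, 30000, London
2, Sam, Legal, 100000, Paris
3, Grace, HR, 60000, Dublin


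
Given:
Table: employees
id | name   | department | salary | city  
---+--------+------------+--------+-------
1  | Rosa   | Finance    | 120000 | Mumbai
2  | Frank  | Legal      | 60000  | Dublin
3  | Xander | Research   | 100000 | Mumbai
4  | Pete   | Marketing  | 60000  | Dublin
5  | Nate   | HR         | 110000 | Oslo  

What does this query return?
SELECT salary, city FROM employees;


Projecting columns: salary, city

5 rows:
120000, Mumbai
60000, Dublin
100000, Mumbai
60000, Dublin
110000, Oslo


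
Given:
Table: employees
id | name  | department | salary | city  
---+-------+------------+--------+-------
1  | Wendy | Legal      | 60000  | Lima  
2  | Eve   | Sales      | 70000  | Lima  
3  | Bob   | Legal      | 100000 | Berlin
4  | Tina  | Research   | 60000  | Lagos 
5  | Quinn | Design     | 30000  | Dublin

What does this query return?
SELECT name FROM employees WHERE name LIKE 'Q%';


LIKE 'Q%' matches names starting with 'Q'
Matching: 1

1 rows:
Quinn


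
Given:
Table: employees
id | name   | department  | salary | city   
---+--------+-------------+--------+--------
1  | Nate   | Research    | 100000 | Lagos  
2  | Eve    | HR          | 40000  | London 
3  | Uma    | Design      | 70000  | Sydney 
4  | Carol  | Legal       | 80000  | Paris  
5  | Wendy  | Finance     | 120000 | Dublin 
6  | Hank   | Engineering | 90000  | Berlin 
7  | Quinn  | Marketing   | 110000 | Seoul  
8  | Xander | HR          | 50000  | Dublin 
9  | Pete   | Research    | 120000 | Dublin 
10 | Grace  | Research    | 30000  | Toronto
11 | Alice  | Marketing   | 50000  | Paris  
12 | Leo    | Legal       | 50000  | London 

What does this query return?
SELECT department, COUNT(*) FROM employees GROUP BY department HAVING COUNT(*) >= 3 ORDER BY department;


Groups with count >= 3:
  Research: 3 -> PASS
  Design: 1 -> filtered out
  Engineering: 1 -> filtered out
  Finance: 1 -> filtered out
  HR: 2 -> filtered out
  Legal: 2 -> filtered out
  Marketing: 2 -> filtered out


1 groups:
Research, 3


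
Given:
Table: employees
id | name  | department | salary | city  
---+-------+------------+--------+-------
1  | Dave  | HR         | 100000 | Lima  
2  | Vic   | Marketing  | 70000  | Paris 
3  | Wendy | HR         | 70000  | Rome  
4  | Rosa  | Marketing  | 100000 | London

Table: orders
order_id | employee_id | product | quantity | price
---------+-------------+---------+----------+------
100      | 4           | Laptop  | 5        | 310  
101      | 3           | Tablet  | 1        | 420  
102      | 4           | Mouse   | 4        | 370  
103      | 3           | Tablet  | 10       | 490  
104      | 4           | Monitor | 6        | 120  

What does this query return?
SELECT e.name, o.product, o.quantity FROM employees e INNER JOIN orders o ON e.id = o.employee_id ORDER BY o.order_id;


Joining employees.id = orders.employee_id:
  employee Rosa (id=4) -> order Laptop
  employee Wendy (id=3) -> order Tablet
  employee Rosa (id=4) -> order Mouse
  employee Wendy (id=3) -> order Tablet
  employee Rosa (id=4) -> order Monitor


5 rows:
Rosa, Laptop, 5
Wendy, Tablet, 1
Rosa, Mouse, 4
Wendy, Tablet, 10
Rosa, Monitor, 6


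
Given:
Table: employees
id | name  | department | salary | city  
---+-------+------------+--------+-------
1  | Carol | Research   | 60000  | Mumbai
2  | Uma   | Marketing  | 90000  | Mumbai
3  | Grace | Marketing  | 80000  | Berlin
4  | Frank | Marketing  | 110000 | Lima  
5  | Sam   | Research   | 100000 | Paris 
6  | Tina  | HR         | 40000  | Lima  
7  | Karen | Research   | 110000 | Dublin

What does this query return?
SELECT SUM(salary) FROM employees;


SUM(salary) = 60000 + 90000 + 80000 + 110000 + 100000 + 40000 + 110000 = 590000

590000


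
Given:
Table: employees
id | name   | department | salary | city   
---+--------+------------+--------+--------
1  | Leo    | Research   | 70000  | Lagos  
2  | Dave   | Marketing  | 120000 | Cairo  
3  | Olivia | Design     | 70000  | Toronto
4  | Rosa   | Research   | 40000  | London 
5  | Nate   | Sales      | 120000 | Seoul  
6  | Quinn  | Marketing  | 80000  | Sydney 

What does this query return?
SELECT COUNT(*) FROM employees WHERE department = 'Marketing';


Counting rows where department = 'Marketing'
  Dave -> MATCH
  Quinn -> MATCH


2


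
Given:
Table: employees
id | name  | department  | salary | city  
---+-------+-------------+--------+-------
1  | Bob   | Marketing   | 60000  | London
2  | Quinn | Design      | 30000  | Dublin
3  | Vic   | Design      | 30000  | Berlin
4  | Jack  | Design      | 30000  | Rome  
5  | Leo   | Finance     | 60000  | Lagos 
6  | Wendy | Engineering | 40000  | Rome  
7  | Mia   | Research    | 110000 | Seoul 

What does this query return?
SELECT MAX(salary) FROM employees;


Salaries: 60000, 30000, 30000, 30000, 60000, 40000, 110000
MAX = 110000

110000


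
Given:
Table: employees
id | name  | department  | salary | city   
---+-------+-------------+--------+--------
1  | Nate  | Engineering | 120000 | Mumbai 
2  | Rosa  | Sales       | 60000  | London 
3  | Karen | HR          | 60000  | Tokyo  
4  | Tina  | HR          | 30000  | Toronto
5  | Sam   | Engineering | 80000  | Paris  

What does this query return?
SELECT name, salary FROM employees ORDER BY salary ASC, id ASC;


Sorting by salary ASC, then id ASC for ties

5 rows:
Tina, 30000
Rosa, 60000
Karen, 60000
Sam, 80000
Nate, 120000


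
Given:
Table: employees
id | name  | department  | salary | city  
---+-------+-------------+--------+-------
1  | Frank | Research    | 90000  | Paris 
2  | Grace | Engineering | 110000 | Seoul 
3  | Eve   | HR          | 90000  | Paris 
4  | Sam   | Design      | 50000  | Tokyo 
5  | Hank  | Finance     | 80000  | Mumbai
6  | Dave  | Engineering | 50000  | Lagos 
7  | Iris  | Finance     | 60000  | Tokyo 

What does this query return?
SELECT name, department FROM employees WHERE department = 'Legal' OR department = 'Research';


Filtering: department = 'Legal' OR 'Research'
Matching: 1 rows

1 rows:
Frank, Research


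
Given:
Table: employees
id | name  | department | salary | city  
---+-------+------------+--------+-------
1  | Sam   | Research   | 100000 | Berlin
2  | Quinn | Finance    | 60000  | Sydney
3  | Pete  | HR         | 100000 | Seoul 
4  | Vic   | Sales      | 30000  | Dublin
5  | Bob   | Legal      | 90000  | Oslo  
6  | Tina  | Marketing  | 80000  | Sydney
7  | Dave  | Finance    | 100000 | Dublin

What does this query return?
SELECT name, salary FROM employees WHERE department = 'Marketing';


Filtering: department = 'Marketing'
Matching rows: 1

1 rows:
Tina, 80000


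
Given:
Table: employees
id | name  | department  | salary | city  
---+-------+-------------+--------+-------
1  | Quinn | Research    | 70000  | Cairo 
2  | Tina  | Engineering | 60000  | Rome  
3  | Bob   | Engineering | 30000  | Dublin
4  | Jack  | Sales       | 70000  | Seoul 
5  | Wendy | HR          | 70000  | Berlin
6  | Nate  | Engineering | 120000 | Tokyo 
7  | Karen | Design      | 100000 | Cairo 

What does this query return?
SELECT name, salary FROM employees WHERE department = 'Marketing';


Filtering: department = 'Marketing'
Matching rows: 0

Empty result set (0 rows)


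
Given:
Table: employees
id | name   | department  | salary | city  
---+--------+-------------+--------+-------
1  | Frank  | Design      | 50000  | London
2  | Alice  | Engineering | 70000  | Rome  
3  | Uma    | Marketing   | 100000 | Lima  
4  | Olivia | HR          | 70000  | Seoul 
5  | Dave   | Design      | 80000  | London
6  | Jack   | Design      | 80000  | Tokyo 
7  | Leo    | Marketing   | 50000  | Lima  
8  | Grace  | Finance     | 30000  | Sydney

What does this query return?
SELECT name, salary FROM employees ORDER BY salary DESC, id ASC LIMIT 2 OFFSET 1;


Sort by salary DESC (id ASC tiebreak), then skip 1 and take 2
Rows 2 through 3

2 rows:
Dave, 80000
Jack, 80000


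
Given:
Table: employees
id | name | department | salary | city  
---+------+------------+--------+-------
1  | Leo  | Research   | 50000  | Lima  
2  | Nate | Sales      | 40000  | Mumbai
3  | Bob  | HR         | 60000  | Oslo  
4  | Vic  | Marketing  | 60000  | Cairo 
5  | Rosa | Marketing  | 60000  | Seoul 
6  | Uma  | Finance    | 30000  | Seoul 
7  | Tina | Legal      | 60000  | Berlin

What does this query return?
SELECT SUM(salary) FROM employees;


SUM(salary) = 50000 + 40000 + 60000 + 60000 + 60000 + 30000 + 60000 = 360000

360000


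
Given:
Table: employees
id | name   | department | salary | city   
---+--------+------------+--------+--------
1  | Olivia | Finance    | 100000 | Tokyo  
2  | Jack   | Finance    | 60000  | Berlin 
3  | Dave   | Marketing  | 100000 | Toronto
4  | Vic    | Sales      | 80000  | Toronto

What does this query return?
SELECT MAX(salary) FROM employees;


Salaries: 100000, 60000, 100000, 80000
MAX = 100000

100000


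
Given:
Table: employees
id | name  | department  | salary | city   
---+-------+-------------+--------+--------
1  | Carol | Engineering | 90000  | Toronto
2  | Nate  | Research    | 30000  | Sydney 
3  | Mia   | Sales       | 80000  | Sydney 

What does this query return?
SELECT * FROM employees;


SELECT * returns all 3 rows with all columns

3 rows:
1, Carol, Engineering, 90000, Toronto
2, Nate, Research, 30000, Sydney
3, Mia, Sales, 80000, Sydney


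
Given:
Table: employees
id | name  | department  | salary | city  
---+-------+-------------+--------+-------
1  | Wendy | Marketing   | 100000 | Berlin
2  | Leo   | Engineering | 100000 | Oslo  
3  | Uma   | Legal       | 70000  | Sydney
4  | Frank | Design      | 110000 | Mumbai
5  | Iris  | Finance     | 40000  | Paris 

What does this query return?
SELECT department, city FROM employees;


Projecting columns: department, city

5 rows:
Marketing, Berlin
Engineering, Oslo
Legal, Sydney
Design, Mumbai
Finance, Paris


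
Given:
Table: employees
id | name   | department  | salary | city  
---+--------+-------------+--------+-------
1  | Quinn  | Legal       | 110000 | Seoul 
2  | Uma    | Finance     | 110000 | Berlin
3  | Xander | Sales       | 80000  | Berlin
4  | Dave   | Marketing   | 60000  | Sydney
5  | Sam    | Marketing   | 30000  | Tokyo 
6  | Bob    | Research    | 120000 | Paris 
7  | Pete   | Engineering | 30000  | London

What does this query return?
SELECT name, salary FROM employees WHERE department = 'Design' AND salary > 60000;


Filtering: department = 'Design' AND salary > 60000
Matching: 0 rows

Empty result set (0 rows)


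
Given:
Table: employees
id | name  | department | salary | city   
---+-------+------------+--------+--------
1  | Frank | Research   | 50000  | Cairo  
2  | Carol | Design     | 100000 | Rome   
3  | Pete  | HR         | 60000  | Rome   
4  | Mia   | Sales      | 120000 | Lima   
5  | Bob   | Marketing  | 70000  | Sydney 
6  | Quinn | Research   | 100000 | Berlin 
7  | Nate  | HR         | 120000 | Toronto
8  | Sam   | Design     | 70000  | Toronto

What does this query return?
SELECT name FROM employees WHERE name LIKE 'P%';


LIKE 'P%' matches names starting with 'P'
Matching: 1

1 rows:
Pete


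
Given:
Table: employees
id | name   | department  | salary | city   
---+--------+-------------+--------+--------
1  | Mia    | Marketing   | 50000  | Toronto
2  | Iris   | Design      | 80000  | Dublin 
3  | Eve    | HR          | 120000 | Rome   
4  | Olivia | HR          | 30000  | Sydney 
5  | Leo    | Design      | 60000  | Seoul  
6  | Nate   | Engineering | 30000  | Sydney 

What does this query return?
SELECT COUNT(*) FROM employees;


COUNT(*) counts all rows

6


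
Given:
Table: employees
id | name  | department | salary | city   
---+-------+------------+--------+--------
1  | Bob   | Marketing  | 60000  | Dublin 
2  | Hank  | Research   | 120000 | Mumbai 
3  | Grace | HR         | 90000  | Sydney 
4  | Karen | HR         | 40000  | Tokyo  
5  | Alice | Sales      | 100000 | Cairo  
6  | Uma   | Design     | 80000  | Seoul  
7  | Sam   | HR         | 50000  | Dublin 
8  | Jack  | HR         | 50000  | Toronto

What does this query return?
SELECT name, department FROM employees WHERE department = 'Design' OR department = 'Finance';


Filtering: department = 'Design' OR 'Finance'
Matching: 1 rows

1 rows:
Uma, Design


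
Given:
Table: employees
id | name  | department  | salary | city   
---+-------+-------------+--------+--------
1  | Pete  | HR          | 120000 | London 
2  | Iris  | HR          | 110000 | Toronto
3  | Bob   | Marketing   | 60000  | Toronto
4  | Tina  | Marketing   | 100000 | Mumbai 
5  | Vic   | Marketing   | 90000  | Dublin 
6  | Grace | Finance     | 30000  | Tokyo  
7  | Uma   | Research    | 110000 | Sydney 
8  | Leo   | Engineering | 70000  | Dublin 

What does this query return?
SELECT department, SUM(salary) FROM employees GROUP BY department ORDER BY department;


Summing salary within each department:
  Engineering: 70000 = 70000
  Finance: 30000 = 30000
  HR: 120000 + 110000 = 230000
  Marketing: 60000 + 100000 + 90000 = 250000
  Research: 110000 = 110000


5 groups:
Engineering, 70000
Finance, 30000
HR, 230000
Marketing, 250000
Research, 110000


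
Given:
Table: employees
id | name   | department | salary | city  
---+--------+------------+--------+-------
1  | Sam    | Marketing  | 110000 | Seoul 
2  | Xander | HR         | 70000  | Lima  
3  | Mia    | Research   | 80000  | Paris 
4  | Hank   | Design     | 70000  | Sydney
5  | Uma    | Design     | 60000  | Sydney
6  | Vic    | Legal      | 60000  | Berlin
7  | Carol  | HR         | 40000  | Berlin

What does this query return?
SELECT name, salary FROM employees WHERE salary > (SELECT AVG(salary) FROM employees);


Subquery: AVG(salary) = 70000.0
Filtering: salary > 70000.0
  Sam (110000) -> MATCH
  Mia (80000) -> MATCH


2 rows:
Sam, 110000
Mia, 80000
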